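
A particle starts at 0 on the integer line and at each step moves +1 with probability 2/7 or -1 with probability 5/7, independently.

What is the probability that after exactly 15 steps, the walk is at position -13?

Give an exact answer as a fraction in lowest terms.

To reach position -13 after 15 steps: need 1 step of +1 and 14 steps of -1.
Number of such sequences: C(15,1) = 15
Each has probability (2/7)^1 · (5/7)^14 = 12207031250/4747561509943
P = 15 · 12207031250/4747561509943 = 183105468750/4747561509943

Answer: 183105468750/4747561509943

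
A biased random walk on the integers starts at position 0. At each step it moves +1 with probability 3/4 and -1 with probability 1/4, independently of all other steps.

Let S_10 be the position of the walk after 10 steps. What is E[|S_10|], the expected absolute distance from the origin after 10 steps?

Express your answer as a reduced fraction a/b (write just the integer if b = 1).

S_10 takes values m ≡ 0 (mod 2) with |m| ≤ 10; P(S_10=m) = C(10,(10+m)/2) · (3/4)^((10+m)/2) · (1/4)^((10-m)/2).
Distribution: P(S=-10)=1/1048576, P(S=-8)=15/524288, P(S=-6)=405/1048576, P(S=-4)=405/131072, P(S=-2)=8505/524288, P(S=0)=15309/262144, P(S=2)=76545/524288, P(S=4)=32805/131072, P(S=6)=295245/1048576, P(S=8)=98415/524288, P(S=10)=59049/1048576
E[|S_10|] = Σ_m |m|·P(S_10=m) = 667775/131072

Answer: 667775/131072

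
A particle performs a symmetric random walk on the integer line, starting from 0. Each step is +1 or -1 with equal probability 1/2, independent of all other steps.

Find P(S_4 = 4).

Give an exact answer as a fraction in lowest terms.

To reach position 4 after 4 steps: need 4 steps of +1 and 0 of -1.
Favorable paths: C(4,4) = 1
Total paths: 2^4 = 16
P = 1/16 = 1/16

Answer: 1/16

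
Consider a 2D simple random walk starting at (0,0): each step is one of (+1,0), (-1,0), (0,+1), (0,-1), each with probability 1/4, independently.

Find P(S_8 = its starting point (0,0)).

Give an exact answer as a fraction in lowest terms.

Let h be the number of horizontal steps (so 8-h are vertical). To end at (0,0) need (h+0)/2 right-steps and ((8-h)+0)/2 up-steps.
Sum over h with 0 ≤ h ≤ 8, h ≡ 0 (mod 2), 8-h ≡ 0 (mod 2):
h=0: C(8,0)·C(0,0)·C(8,4) = 1·1·70 = 70
h=2: C(8,2)·C(2,1)·C(6,3) = 28·2·20 = 1120
h=4: C(8,4)·C(4,2)·C(4,2) = 70·6·6 = 2520
h=6: C(8,6)·C(6,3)·C(2,1) = 28·20·2 = 1120
h=8: C(8,8)·C(8,4)·C(0,0) = 1·70·1 = 70
Total favorable: 4900
Total paths: 4^8 = 65536
P = 4900/65536 = 1225/16384

Answer: 1225/16384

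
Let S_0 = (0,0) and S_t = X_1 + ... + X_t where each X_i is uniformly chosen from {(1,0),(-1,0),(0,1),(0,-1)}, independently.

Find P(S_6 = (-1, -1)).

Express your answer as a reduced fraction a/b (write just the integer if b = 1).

Let h be the number of horizontal steps (so 6-h are vertical). To end at (-1,-1) need (h-1)/2 right-steps and ((6-h)-1)/2 up-steps.
Sum over h with 1 ≤ h ≤ 5, h ≡ 1 (mod 2), 6-h ≡ 1 (mod 2):
h=1: C(6,1)·C(1,0)·C(5,2) = 6·1·10 = 60
h=3: C(6,3)·C(3,1)·C(3,1) = 20·3·3 = 180
h=5: C(6,5)·C(5,2)·C(1,0) = 6·10·1 = 60
Total favorable: 300
Total paths: 4^6 = 4096
P = 300/4096 = 75/1024

Answer: 75/1024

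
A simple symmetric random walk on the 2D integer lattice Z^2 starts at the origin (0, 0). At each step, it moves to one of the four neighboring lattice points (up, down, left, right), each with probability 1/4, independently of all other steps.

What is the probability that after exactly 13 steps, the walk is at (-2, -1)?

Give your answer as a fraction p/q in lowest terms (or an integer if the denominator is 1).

Let h be the number of horizontal steps (so 13-h are vertical). To end at (-2,-1) need (h-2)/2 right-steps and ((13-h)-1)/2 up-steps.
Sum over h with 2 ≤ h ≤ 12, h ≡ 0 (mod 2), 13-h ≡ 1 (mod 2):
h=2: C(13,2)·C(2,0)·C(11,5) = 78·1·462 = 36036
h=4: C(13,4)·C(4,1)·C(9,4) = 715·4·126 = 360360
h=6: C(13,6)·C(6,2)·C(7,3) = 1716·15·35 = 900900
h=8: C(13,8)·C(8,3)·C(5,2) = 1287·56·10 = 720720
h=10: C(13,10)·C(10,4)·C(3,1) = 286·210·3 = 180180
h=12: C(13,12)·C(12,5)·C(1,0) = 13·792·1 = 10296
Total favorable: 2208492
Total paths: 4^13 = 67108864
P = 2208492/67108864 = 552123/16777216

Answer: 552123/16777216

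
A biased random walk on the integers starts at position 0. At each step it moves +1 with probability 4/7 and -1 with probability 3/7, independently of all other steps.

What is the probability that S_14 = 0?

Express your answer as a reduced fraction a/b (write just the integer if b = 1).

To be at 0 after 14 steps: need exactly 7 steps of +1 and 7 of -1.
Number of such sequences: C(14,7) = 3432
Each has probability (4/7)^7 · (3/7)^7 = 35831808/678223072849
P = 3432 · 35831808/678223072849 = 122974765056/678223072849

Answer: 122974765056/678223072849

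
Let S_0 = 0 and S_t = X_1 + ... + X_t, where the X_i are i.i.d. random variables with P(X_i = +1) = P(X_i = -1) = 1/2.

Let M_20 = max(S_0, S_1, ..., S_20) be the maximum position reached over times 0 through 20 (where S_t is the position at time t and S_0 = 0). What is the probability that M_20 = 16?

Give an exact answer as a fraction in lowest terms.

Answer: 95/524288

Derivation:
Let M_20 = max(S_0,...,S_20). Use the reflection principle: for j ≥ 1, #{paths with M_20 ≥ j} = #{S_20 ≥ j} + #{S_20 ≥ j+1}.
By reflection, #{M_20 ≥ 16} = #{S_20 ≥ 16} + #{S_20 ≥ 17} = 211 + 21 = 232.
#{M_20 ≥ 17} = #{S_20 ≥ 17} + #{S_20 ≥ 18} = 21 + 21 = 42.
#{M_20 = 16} = 232 - 42 = 190.
P(M_20 = 16) = 190/1048576 = 95/524288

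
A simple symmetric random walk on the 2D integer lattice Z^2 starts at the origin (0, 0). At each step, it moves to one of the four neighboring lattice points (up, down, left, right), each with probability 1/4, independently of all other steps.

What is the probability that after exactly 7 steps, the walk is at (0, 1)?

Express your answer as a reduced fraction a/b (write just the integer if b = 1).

Let h be the number of horizontal steps (so 7-h are vertical). To end at (0,1) need (h+0)/2 right-steps and ((7-h)+1)/2 up-steps.
Sum over h with 0 ≤ h ≤ 6, h ≡ 0 (mod 2), 7-h ≡ 1 (mod 2):
h=0: C(7,0)·C(0,0)·C(7,4) = 1·1·35 = 35
h=2: C(7,2)·C(2,1)·C(5,3) = 21·2·10 = 420
h=4: C(7,4)·C(4,2)·C(3,2) = 35·6·3 = 630
h=6: C(7,6)·C(6,3)·C(1,1) = 7·20·1 = 140
Total favorable: 1225
Total paths: 4^7 = 16384
P = 1225/16384 = 1225/16384

Answer: 1225/16384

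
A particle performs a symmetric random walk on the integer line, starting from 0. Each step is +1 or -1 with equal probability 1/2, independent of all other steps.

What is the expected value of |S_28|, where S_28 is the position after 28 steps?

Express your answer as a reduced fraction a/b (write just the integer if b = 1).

Answer: 35102025/8388608

Derivation:
S_28 takes values m ≡ 0 (mod 2) with |m| ≤ 28; P(S_28=m) = C(28,(28+m)/2)/2^28.
Total paths: 2^28 = 268435456
Distribution: P(S=-28)=1/268435456, P(S=-26)=28/268435456, P(S=-24)=378/268435456, P(S=-22)=3276/268435456, P(S=-20)=20475/268435456, P(S=-18)=98280/268435456, P(S=-16)=376740/268435456, P(S=-14)=1184040/268435456, P(S=-12)=3108105/268435456, P(S=-10)=6906900/268435456, P(S=-8)=13123110/268435456, P(S=-6)=21474180/268435456, P(S=-4)=30421755/268435456, P(S=-2)=37442160/268435456, P(S=0)=40116600/268435456, P(S=2)=37442160/268435456, P(S=4)=30421755/268435456, P(S=6)=21474180/268435456, P(S=8)=13123110/268435456, P(S=10)=6906900/268435456, P(S=12)=3108105/268435456, P(S=14)=1184040/268435456, P(S=16)=376740/268435456, P(S=18)=98280/268435456, P(S=20)=20475/268435456, P(S=22)=3276/268435456, P(S=24)=378/268435456, P(S=26)=28/268435456, P(S=28)=1/268435456
E[|S_28|] = Σ_m |m|·P(S_28=m) = 1123264800/268435456 = 35102025/8388608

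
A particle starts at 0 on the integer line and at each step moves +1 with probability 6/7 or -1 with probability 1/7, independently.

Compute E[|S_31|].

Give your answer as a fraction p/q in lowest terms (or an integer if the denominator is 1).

Answer: 499085454888212177721848995/22539340290692258087863249

Derivation:
S_31 takes values m ≡ 1 (mod 2) with |m| ≤ 31; P(S_31=m) = C(31,(31+m)/2) · (6/7)^((31+m)/2) · (1/7)^((31-m)/2).
Distribution: P(S=-31)=1/157775382034845806615042743, P(S=-29)=186/157775382034845806615042743, P(S=-27)=16740/157775382034845806615042743, P(S=-25)=970920/157775382034845806615042743, P(S=-23)=5825520/22539340290692258087863249, P(S=-21)=188746848/22539340290692258087863249, P(S=-19)=4907418048/22539340290692258087863249, P(S=-17)=736112707200/157775382034845806615042743, P(S=-15)=13250028729600/157775382034845806615042743, P(S=-13)=203167107187200/157775382034845806615042743, P(S=-11)=2681805814871040/157775382034845806615042743, P(S=-9)=4388409515243520/22539340290692258087863249, P(S=-7)=43884095152435200/22539340290692258087863249, P(S=-5)=384829757490585600/22539340290692258087863249, P(S=-3)=20780806904491622400/157775382034845806615042743, P(S=-1)=141309486950543032320/157775382034845806615042743, P(S=1)=847856921703258193920/157775382034845806615042743, P(S=3)=4488654291370190438400/157775382034845806615042743, P(S=5)=2992436194246793625600/22539340290692258087863249, P(S=7)=12284738060592100147200/22539340290692258087863249, P(S=9)=44225057018131560529920/22539340290692258087863249, P(S=11)=972951254398894331658240/157775382034845806615042743, P(S=13)=2653503421087893631795200/157775382034845806615042743, P(S=15)=6229964553858532874649600/157775382034845806615042743, P(S=17)=12459929107717065749299200/157775382034845806615042743, P(S=19)=2990382985852095779831808/22539340290692258087863249, P(S=21)=4140530288102901848997888/22539340290692258087863249, P(S=23)=4600589209003224276664320/22539340290692258087863249, P(S=25)=27603535254019345659985920/157775382034845806615042743, P(S=27)=17133228778356835237232640/157775382034845806615042743, P(S=29)=6853291511342734094893056/157775382034845806615042743, P(S=31)=1326443518324400147398656/157775382034845806615042743
E[|S_31|] = Σ_m |m|·P(S_31=m) = 499085454888212177721848995/22539340290692258087863249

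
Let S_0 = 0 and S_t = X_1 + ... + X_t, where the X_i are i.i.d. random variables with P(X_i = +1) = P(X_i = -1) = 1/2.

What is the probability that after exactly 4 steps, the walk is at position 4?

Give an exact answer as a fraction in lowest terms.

To reach position 4 after 4 steps: need 4 steps of +1 and 0 of -1.
Favorable paths: C(4,4) = 1
Total paths: 2^4 = 16
P = 1/16 = 1/16

Answer: 1/16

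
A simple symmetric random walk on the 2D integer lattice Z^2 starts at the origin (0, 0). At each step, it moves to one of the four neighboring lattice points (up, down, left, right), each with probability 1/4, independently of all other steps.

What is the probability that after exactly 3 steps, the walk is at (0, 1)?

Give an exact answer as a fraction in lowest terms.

Answer: 9/64

Derivation:
Let h be the number of horizontal steps (so 3-h are vertical). To end at (0,1) need (h+0)/2 right-steps and ((3-h)+1)/2 up-steps.
Sum over h with 0 ≤ h ≤ 2, h ≡ 0 (mod 2), 3-h ≡ 1 (mod 2):
h=0: C(3,0)·C(0,0)·C(3,2) = 1·1·3 = 3
h=2: C(3,2)·C(2,1)·C(1,1) = 3·2·1 = 6
Total favorable: 9
Total paths: 4^3 = 64
P = 9/64 = 9/64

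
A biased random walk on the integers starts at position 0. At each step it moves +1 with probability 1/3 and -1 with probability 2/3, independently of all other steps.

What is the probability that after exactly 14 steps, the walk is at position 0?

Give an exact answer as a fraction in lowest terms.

Answer: 146432/1594323

Derivation:
To be at 0 after 14 steps: need exactly 7 steps of +1 and 7 of -1.
Number of such sequences: C(14,7) = 3432
Each has probability (1/3)^7 · (2/3)^7 = 128/4782969
P = 3432 · 128/4782969 = 146432/1594323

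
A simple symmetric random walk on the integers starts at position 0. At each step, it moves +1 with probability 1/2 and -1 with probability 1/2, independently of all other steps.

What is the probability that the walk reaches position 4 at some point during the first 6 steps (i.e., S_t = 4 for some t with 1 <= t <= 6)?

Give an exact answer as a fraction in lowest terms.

Count via complement. Let g(t,s) = #length-t paths at position s with S_1..S_t all ≠ 4.
g(t,s) = g(t-1,s-1) + g(t-1,s+1) for s ≠ 4; g(t,4) = 0.
t=0: g(0,0)=1
t=1: g(1,-1)=1 g(1,1)=1
t=2: g(2,-2)=1 g(2,0)=2 g(2,2)=1
t=3: g(3,-3)=1 g(3,-1)=3 g(3,1)=3 g(3,3)=1
t=4: g(4,-4)=1 g(4,-2)=4 g(4,0)=6 g(4,2)=4
t=5: g(5,-5)=1 g(5,-3)=5 g(5,-1)=10 g(5,1)=10 g(5,3)=4
t=6: g(6,-6)=1 g(6,-4)=6 g(6,-2)=15 g(6,0)=20 g(6,2)=14
Paths never hitting 4: Σ_s g(6,s) = 56
Paths hitting 4: 2^6 - 56 = 8
P = 8/64 = 1/8

Answer: 1/8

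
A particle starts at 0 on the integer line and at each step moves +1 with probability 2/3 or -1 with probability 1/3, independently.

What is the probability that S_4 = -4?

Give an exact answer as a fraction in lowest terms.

Answer: 1/81

Derivation:
To reach position -4 after 4 steps: need 0 steps of +1 and 4 steps of -1.
Number of such sequences: C(4,0) = 1
Each has probability (2/3)^0 · (1/3)^4 = 1/81
P = 1 · 1/81 = 1/81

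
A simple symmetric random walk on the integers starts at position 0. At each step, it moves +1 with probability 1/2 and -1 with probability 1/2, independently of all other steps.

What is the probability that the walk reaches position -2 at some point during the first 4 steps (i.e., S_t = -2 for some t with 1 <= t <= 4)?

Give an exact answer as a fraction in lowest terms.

Count via complement. Let g(t,s) = #length-t paths at position s with S_1..S_t all ≠ -2.
g(t,s) = g(t-1,s-1) + g(t-1,s+1) for s ≠ -2; g(t,-2) = 0.
t=0: g(0,0)=1
t=1: g(1,-1)=1 g(1,1)=1
t=2: g(2,0)=2 g(2,2)=1
t=3: g(3,-1)=2 g(3,1)=3 g(3,3)=1
t=4: g(4,0)=5 g(4,2)=4 g(4,4)=1
Paths never hitting -2: Σ_s g(4,s) = 10
Paths hitting -2: 2^4 - 10 = 6
P = 6/16 = 3/8

Answer: 3/8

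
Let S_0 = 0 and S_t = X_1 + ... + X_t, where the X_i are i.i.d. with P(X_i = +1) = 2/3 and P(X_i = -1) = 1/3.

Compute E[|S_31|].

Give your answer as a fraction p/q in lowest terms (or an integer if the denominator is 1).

Answer: 26575479166531/2541865828329

Derivation:
S_31 takes values m ≡ 1 (mod 2) with |m| ≤ 31; P(S_31=m) = C(31,(31+m)/2) · (2/3)^((31+m)/2) · (1/3)^((31-m)/2).
Distribution: P(S=-31)=1/617673396283947, P(S=-29)=62/617673396283947, P(S=-27)=620/205891132094649, P(S=-25)=35960/617673396283947, P(S=-23)=503440/617673396283947, P(S=-21)=201376/22876792454961, P(S=-19)=5235776/68630377364883, P(S=-17)=37398400/68630377364883, P(S=-15)=74796800/22876792454961, P(S=-13)=3440652800/205891132094649, P(S=-11)=15138872320/205891132094649, P(S=-9)=19267655680/68630377364883, P(S=-7)=192676556800/205891132094649, P(S=-5)=563208396800/205891132094649, P(S=-3)=160916684800/22876792454961, P(S=-1)=1094233456640/68630377364883, P(S=1)=2188466913280/68630377364883, P(S=3)=1287333478400/22876792454961, P(S=5)=18022668697600/205891132094649, P(S=7)=24662599270400/205891132094649, P(S=9)=9865039708160/68630377364883, P(S=11)=31004410511360/205891132094649, P(S=13)=28185827737600/205891132094649, P(S=15)=2450941542400/22876792454961, P(S=17)=4901883084800/68630377364883, P(S=19)=2745054527488/68630377364883, P(S=21)=422316081152/22876792454961, P(S=23)=4223160811520/617673396283947, P(S=25)=1206617374720/617673396283947, P(S=27)=83214991360/205891132094649, P(S=29)=33285996544/617673396283947, P(S=31)=2147483648/617673396283947
E[|S_31|] = Σ_m |m|·P(S_31=m) = 26575479166531/2541865828329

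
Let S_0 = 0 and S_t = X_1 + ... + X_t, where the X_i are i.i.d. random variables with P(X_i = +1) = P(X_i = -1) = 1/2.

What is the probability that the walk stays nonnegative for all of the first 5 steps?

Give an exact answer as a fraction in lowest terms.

Let f(t,s) = #length-t paths at position s with S_1..S_t all ≥ 0.
f(t,s) = f(t-1,s-1) + f(t-1,s+1) for s ≥ 0; f(t,s) = 0 for s < 0.
t=0: f(0,0)=1
t=1: f(1,1)=1
t=2: f(2,0)=1 f(2,2)=1
t=3: f(3,1)=2 f(3,3)=1
t=4: f(4,0)=2 f(4,2)=3 f(4,4)=1
t=5: f(5,1)=5 f(5,3)=4 f(5,5)=1
Σ_s f(5,s) = 10
P = 10/32 = 5/16

Answer: 5/16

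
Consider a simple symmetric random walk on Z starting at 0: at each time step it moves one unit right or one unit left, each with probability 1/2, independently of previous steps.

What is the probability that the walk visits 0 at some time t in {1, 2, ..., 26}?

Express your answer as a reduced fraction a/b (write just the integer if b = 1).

Answer: 7088533/8388608

Derivation:
Count via complement. Let g(t,s) = #length-t paths at position s with S_1..S_t all ≠ 0.
g(t,s) = g(t-1,s-1) + g(t-1,s+1) for s ≠ 0; g(t,0) = 0.
t=0: g(0,0)=1
t=1: g(1,-1)=1 g(1,1)=1
t=2: g(2,-2)=1 g(2,2)=1
t=3: g(3,-3)=1 g(3,-1)=1 g(3,1)=1 g(3,3)=1
t=4: g(4,-4)=1 g(4,-2)=2 g(4,2)=2 g(4,4)=1
t=5: g(5,-5)=1 g(5,-3)=3 g(5,-1)=2 g(5,1)=2 g(5,3)=3 g(5,5)=1
t=6: g(6,-6)=1 g(6,-4)=4 g(6,-2)=5 g(6,2)=5 g(6,4)=4 g(6,6)=1
t=7: g(7,-7)=1 g(7,-5)=5 g(7,-3)=9 g(7,-1)=5 g(7,1)=5 g(7,3)=9 g(7,5)=5 g(7,7)=1
t=8: g(8,-8)=1 g(8,-6)=6 g(8,-4)=14 g(8,-2)=14 g(8,2)=14 g(8,4)=14 g(8,6)=6 g(8,8)=1
t=9: g(9,-9)=1 g(9,-7)=7 g(9,-5)=20 g(9,-3)=28 g(9,-1)=14 g(9,1)=14 g(9,3)=28 g(9,5)=20 g(9,7)=7 g(9,9)=1
t=10: g(10,-10)=1 g(10,-8)=8 g(10,-6)=27 g(10,-4)=48 g(10,-2)=42 g(10,2)=42 g(10,4)=48 g(10,6)=27 g(10,8)=8 g(10,10)=1
t=11: g(11,-11)=1 g(11,-9)=9 g(11,-7)=35 g(11,-5)=75 g(11,-3)=90 g(11,-1)=42 g(11,1)=42 g(11,3)=90 g(11,5)=75 g(11,7)=35 g(11,9)=9 g(11,11)=1
t=12: g(12,-12)=1 g(12,-10)=10 g(12,-8)=44 g(12,-6)=110 g(12,-4)=165 g(12,-2)=132 g(12,2)=132 g(12,4)=165 g(12,6)=110 g(12,8)=44 g(12,10)=10 g(12,12)=1
t=13: g(13,-13)=1 g(13,-11)=11 g(13,-9)=54 g(13,-7)=154 g(13,-5)=275 g(13,-3)=297 g(13,-1)=132 g(13,1)=132 g(13,3)=297 g(13,5)=275 g(13,7)=154 g(13,9)=54 g(13,11)=11 g(13,13)=1
t=14: g(14,-14)=1 g(14,-12)=12 g(14,-10)=65 g(14,-8)=208 g(14,-6)=429 g(14,-4)=572 g(14,-2)=429 g(14,2)=429 g(14,4)=572 g(14,6)=429 g(14,8)=208 g(14,10)=65 g(14,12)=12 g(14,14)=1
t=15: g(15,-15)=1 g(15,-13)=13 g(15,-11)=77 g(15,-9)=273 g(15,-7)=637 g(15,-5)=1001 g(15,-3)=1001 g(15,-1)=429 g(15,1)=429 g(15,3)=1001 g(15,5)=1001 g(15,7)=637 g(15,9)=273 g(15,11)=77 g(15,13)=13 g(15,15)=1
t=16: g(16,-16)=1 g(16,-14)=14 g(16,-12)=90 g(16,-10)=350 g(16,-8)=910 g(16,-6)=1638 g(16,-4)=2002 g(16,-2)=1430 g(16,2)=1430 g(16,4)=2002 g(16,6)=1638 g(16,8)=910 g(16,10)=350 g(16,12)=90 g(16,14)=14 g(16,16)=1
t=17: g(17,-17)=1 g(17,-15)=15 g(17,-13)=104 g(17,-11)=440 g(17,-9)=1260 g(17,-7)=2548 g(17,-5)=3640 g(17,-3)=3432 g(17,-1)=1430 g(17,1)=1430 g(17,3)=3432 g(17,5)=3640 g(17,7)=2548 g(17,9)=1260 g(17,11)=440 g(17,13)=104 g(17,15)=15 g(17,17)=1
t=18: g(18,-18)=1 g(18,-16)=16 g(18,-14)=119 g(18,-12)=544 g(18,-10)=1700 g(18,-8)=3808 g(18,-6)=6188 g(18,-4)=7072 g(18,-2)=4862 g(18,2)=4862 g(18,4)=7072 g(18,6)=6188 g(18,8)=3808 g(18,10)=1700 g(18,12)=544 g(18,14)=119 g(18,16)=16 g(18,18)=1
t=19: g(19,-19)=1 g(19,-17)=17 g(19,-15)=135 g(19,-13)=663 g(19,-11)=2244 g(19,-9)=5508 g(19,-7)=9996 g(19,-5)=13260 g(19,-3)=11934 g(19,-1)=4862 g(19,1)=4862 g(19,3)=11934 g(19,5)=13260 g(19,7)=9996 g(19,9)=5508 g(19,11)=2244 g(19,13)=663 g(19,15)=135 g(19,17)=17 g(19,19)=1
t=20: g(20,-20)=1 g(20,-18)=18 g(20,-16)=152 g(20,-14)=798 g(20,-12)=2907 g(20,-10)=7752 g(20,-8)=15504 g(20,-6)=23256 g(20,-4)=25194 g(20,-2)=16796 g(20,2)=16796 g(20,4)=25194 g(20,6)=23256 g(20,8)=15504 g(20,10)=7752 g(20,12)=2907 g(20,14)=798 g(20,16)=152 g(20,18)=18 g(20,20)=1
t=21: g(21,-21)=1 g(21,-19)=19 g(21,-17)=170 g(21,-15)=950 g(21,-13)=3705 g(21,-11)=10659 g(21,-9)=23256 g(21,-7)=38760 g(21,-5)=48450 g(21,-3)=41990 g(21,-1)=16796 g(21,1)=16796 g(21,3)=41990 g(21,5)=48450 g(21,7)=38760 g(21,9)=23256 g(21,11)=10659 g(21,13)=3705 g(21,15)=950 g(21,17)=170 g(21,19)=19 g(21,21)=1
t=22: g(22,-22)=1 g(22,-20)=20 g(22,-18)=189 g(22,-16)=1120 g(22,-14)=4655 g(22,-12)=14364 g(22,-10)=33915 g(22,-8)=62016 g(22,-6)=87210 g(22,-4)=90440 g(22,-2)=58786 g(22,2)=58786 g(22,4)=90440 g(22,6)=87210 g(22,8)=62016 g(22,10)=33915 g(22,12)=14364 g(22,14)=4655 g(22,16)=1120 g(22,18)=189 g(22,20)=20 g(22,22)=1
t=23: g(23,-23)=1 g(23,-21)=21 g(23,-19)=209 g(23,-17)=1309 g(23,-15)=5775 g(23,-13)=19019 g(23,-11)=48279 g(23,-9)=95931 g(23,-7)=149226 g(23,-5)=177650 g(23,-3)=149226 g(23,-1)=58786 g(23,1)=58786 g(23,3)=149226 g(23,5)=177650 g(23,7)=149226 g(23,9)=95931 g(23,11)=48279 g(23,13)=19019 g(23,15)=5775 g(23,17)=1309 g(23,19)=209 g(23,21)=21 g(23,23)=1
t=24: g(24,-24)=1 g(24,-22)=22 g(24,-20)=230 g(24,-18)=1518 g(24,-16)=7084 g(24,-14)=24794 g(24,-12)=67298 g(24,-10)=144210 g(24,-8)=245157 g(24,-6)=326876 g(24,-4)=326876 g(24,-2)=208012 g(24,2)=208012 g(24,4)=326876 g(24,6)=326876 g(24,8)=245157 g(24,10)=144210 g(24,12)=67298 g(24,14)=24794 g(24,16)=7084 g(24,18)=1518 g(24,20)=230 g(24,22)=22 g(24,24)=1
t=25: g(25,-25)=1 g(25,-23)=23 g(25,-21)=252 g(25,-19)=1748 g(25,-17)=8602 g(25,-15)=31878 g(25,-13)=92092 g(25,-11)=211508 g(25,-9)=389367 g(25,-7)=572033 g(25,-5)=653752 g(25,-3)=534888 g(25,-1)=208012 g(25,1)=208012 g(25,3)=534888 g(25,5)=653752 g(25,7)=572033 g(25,9)=389367 g(25,11)=211508 g(25,13)=92092 g(25,15)=31878 g(25,17)=8602 g(25,19)=1748 g(25,21)=252 g(25,23)=23 g(25,25)=1
t=26: g(26,-26)=1 g(26,-24)=24 g(26,-22)=275 g(26,-20)=2000 g(26,-18)=10350 g(26,-16)=40480 g(26,-14)=123970 g(26,-12)=303600 g(26,-10)=600875 g(26,-8)=961400 g(26,-6)=1225785 g(26,-4)=1188640 g(26,-2)=742900 g(26,2)=742900 g(26,4)=1188640 g(26,6)=1225785 g(26,8)=961400 g(26,10)=600875 g(26,12)=303600 g(26,14)=123970 g(26,16)=40480 g(26,18)=10350 g(26,20)=2000 g(26,22)=275 g(26,24)=24 g(26,26)=1
Paths never hitting 0: Σ_s g(26,s) = 10400600
Paths hitting 0: 2^26 - 10400600 = 56708264
P = 56708264/67108864 = 7088533/8388608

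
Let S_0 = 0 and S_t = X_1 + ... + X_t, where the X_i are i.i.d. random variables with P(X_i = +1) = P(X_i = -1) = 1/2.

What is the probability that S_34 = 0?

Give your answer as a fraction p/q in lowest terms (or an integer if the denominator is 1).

Answer: 583401555/4294967296

Derivation:
To return to 0 after 34 steps: need exactly 17 steps of +1 and 17 of -1.
Favorable paths: C(34,17) = 2333606220
Total paths: 2^34 = 17179869184
P = 2333606220/17179869184 = 583401555/4294967296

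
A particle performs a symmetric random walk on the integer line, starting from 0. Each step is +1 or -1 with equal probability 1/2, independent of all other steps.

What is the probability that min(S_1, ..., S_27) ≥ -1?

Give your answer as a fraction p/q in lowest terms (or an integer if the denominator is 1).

Answer: 5014575/16777216

Derivation:
Let f(t,s) = #length-t paths at position s with S_1..S_t all ≥ -1.
f(t,s) = f(t-1,s-1) + f(t-1,s+1) for s ≥ -1; f(t,s) = 0 for s < -1.
t=0: f(0,0)=1
t=1: f(1,-1)=1 f(1,1)=1
t=2: f(2,0)=2 f(2,2)=1
t=3: f(3,-1)=2 f(3,1)=3 f(3,3)=1
t=4: f(4,0)=5 f(4,2)=4 f(4,4)=1
t=5: f(5,-1)=5 f(5,1)=9 f(5,3)=5 f(5,5)=1
t=6: f(6,0)=14 f(6,2)=14 f(6,4)=6 f(6,6)=1
t=7: f(7,-1)=14 f(7,1)=28 f(7,3)=20 f(7,5)=7 f(7,7)=1
t=8: f(8,0)=42 f(8,2)=48 f(8,4)=27 f(8,6)=8 f(8,8)=1
t=9: f(9,-1)=42 f(9,1)=90 f(9,3)=75 f(9,5)=35 f(9,7)=9 f(9,9)=1
t=10: f(10,0)=132 f(10,2)=165 f(10,4)=110 f(10,6)=44 f(10,8)=10 f(10,10)=1
t=11: f(11,-1)=132 f(11,1)=297 f(11,3)=275 f(11,5)=154 f(11,7)=54 f(11,9)=11 f(11,11)=1
t=12: f(12,0)=429 f(12,2)=572 f(12,4)=429 f(12,6)=208 f(12,8)=65 f(12,10)=12 f(12,12)=1
t=13: f(13,-1)=429 f(13,1)=1001 f(13,3)=1001 f(13,5)=637 f(13,7)=273 f(13,9)=77 f(13,11)=13 f(13,13)=1
t=14: f(14,0)=1430 f(14,2)=2002 f(14,4)=1638 f(14,6)=910 f(14,8)=350 f(14,10)=90 f(14,12)=14 f(14,14)=1
t=15: f(15,-1)=1430 f(15,1)=3432 f(15,3)=3640 f(15,5)=2548 f(15,7)=1260 f(15,9)=440 f(15,11)=104 f(15,13)=15 f(15,15)=1
t=16: f(16,0)=4862 f(16,2)=7072 f(16,4)=6188 f(16,6)=3808 f(16,8)=1700 f(16,10)=544 f(16,12)=119 f(16,14)=16 f(16,16)=1
t=17: f(17,-1)=4862 f(17,1)=11934 f(17,3)=13260 f(17,5)=9996 f(17,7)=5508 f(17,9)=2244 f(17,11)=663 f(17,13)=135 f(17,15)=17 f(17,17)=1
t=18: f(18,0)=16796 f(18,2)=25194 f(18,4)=23256 f(18,6)=15504 f(18,8)=7752 f(18,10)=2907 f(18,12)=798 f(18,14)=152 f(18,16)=18 f(18,18)=1
t=19: f(19,-1)=16796 f(19,1)=41990 f(19,3)=48450 f(19,5)=38760 f(19,7)=23256 f(19,9)=10659 f(19,11)=3705 f(19,13)=950 f(19,15)=170 f(19,17)=19 f(19,19)=1
t=20: f(20,0)=58786 f(20,2)=90440 f(20,4)=87210 f(20,6)=62016 f(20,8)=33915 f(20,10)=14364 f(20,12)=4655 f(20,14)=1120 f(20,16)=189 f(20,18)=20 f(20,20)=1
t=21: f(21,-1)=58786 f(21,1)=149226 f(21,3)=177650 f(21,5)=149226 f(21,7)=95931 f(21,9)=48279 f(21,11)=19019 f(21,13)=5775 f(21,15)=1309 f(21,17)=209 f(21,19)=21 f(21,21)=1
t=22: f(22,0)=208012 f(22,2)=326876 f(22,4)=326876 f(22,6)=245157 f(22,8)=144210 f(22,10)=67298 f(22,12)=24794 f(22,14)=7084 f(22,16)=1518 f(22,18)=230 f(22,20)=22 f(22,22)=1
t=23: f(23,-1)=208012 f(23,1)=534888 f(23,3)=653752 f(23,5)=572033 f(23,7)=389367 f(23,9)=211508 f(23,11)=92092 f(23,13)=31878 f(23,15)=8602 f(23,17)=1748 f(23,19)=252 f(23,21)=23 f(23,23)=1
t=24: f(24,0)=742900 f(24,2)=1188640 f(24,4)=1225785 f(24,6)=961400 f(24,8)=600875 f(24,10)=303600 f(24,12)=123970 f(24,14)=40480 f(24,16)=10350 f(24,18)=2000 f(24,20)=275 f(24,22)=24 f(24,24)=1
t=25: f(25,-1)=742900 f(25,1)=1931540 f(25,3)=2414425 f(25,5)=2187185 f(25,7)=1562275 f(25,9)=904475 f(25,11)=427570 f(25,13)=164450 f(25,15)=50830 f(25,17)=12350 f(25,19)=2275 f(25,21)=299 f(25,23)=25 f(25,25)=1
t=26: f(26,0)=2674440 f(26,2)=4345965 f(26,4)=4601610 f(26,6)=3749460 f(26,8)=2466750 f(26,10)=1332045 f(26,12)=592020 f(26,14)=215280 f(26,16)=63180 f(26,18)=14625 f(26,20)=2574 f(26,22)=324 f(26,24)=26 f(26,26)=1
t=27: f(27,-1)=2674440 f(27,1)=7020405 f(27,3)=8947575 f(27,5)=8351070 f(27,7)=6216210 f(27,9)=3798795 f(27,11)=1924065 f(27,13)=807300 f(27,15)=278460 f(27,17)=77805 f(27,19)=17199 f(27,21)=2898 f(27,23)=350 f(27,25)=27 f(27,27)=1
Σ_s f(27,s) = 40116600
P = 40116600/134217728 = 5014575/16777216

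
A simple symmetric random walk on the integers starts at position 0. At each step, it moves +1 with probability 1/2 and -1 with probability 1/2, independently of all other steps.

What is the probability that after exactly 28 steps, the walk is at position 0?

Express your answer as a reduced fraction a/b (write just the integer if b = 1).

To return to 0 after 28 steps: need exactly 14 steps of +1 and 14 of -1.
Favorable paths: C(28,14) = 40116600
Total paths: 2^28 = 268435456
P = 40116600/268435456 = 5014575/33554432

Answer: 5014575/33554432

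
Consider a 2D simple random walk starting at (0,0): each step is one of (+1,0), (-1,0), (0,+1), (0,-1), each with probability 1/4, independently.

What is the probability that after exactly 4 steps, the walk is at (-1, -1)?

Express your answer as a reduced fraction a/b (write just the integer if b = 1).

Answer: 3/32

Derivation:
Let h be the number of horizontal steps (so 4-h are vertical). To end at (-1,-1) need (h-1)/2 right-steps and ((4-h)-1)/2 up-steps.
Sum over h with 1 ≤ h ≤ 3, h ≡ 1 (mod 2), 4-h ≡ 1 (mod 2):
h=1: C(4,1)·C(1,0)·C(3,1) = 4·1·3 = 12
h=3: C(4,3)·C(3,1)·C(1,0) = 4·3·1 = 12
Total favorable: 24
Total paths: 4^4 = 256
P = 24/256 = 3/32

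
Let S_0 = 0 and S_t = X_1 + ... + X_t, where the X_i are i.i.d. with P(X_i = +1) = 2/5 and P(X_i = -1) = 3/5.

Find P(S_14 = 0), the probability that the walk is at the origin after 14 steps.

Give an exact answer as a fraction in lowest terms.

To be at 0 after 14 steps: need exactly 7 steps of +1 and 7 of -1.
Number of such sequences: C(14,7) = 3432
Each has probability (2/5)^7 · (3/5)^7 = 279936/6103515625
P = 3432 · 279936/6103515625 = 960740352/6103515625

Answer: 960740352/6103515625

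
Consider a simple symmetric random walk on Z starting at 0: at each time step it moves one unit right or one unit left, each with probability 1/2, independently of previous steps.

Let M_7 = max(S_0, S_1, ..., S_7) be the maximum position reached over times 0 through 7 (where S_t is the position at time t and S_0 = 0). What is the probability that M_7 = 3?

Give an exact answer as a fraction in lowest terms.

Answer: 21/128

Derivation:
Let M_7 = max(S_0,...,S_7). Use the reflection principle: for j ≥ 1, #{paths with M_7 ≥ j} = #{S_7 ≥ j} + #{S_7 ≥ j+1}.
By reflection, #{M_7 ≥ 3} = #{S_7 ≥ 3} + #{S_7 ≥ 4} = 29 + 8 = 37.
#{M_7 ≥ 4} = #{S_7 ≥ 4} + #{S_7 ≥ 5} = 8 + 8 = 16.
#{M_7 = 3} = 37 - 16 = 21.
P(M_7 = 3) = 21/128 = 21/128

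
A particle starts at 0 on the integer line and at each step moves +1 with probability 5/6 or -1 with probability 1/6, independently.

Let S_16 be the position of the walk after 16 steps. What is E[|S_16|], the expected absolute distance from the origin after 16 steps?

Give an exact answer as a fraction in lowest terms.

S_16 takes values m ≡ 0 (mod 2) with |m| ≤ 16; P(S_16=m) = C(16,(16+m)/2) · (5/6)^((16+m)/2) · (1/6)^((16-m)/2).
Distribution: P(S=-16)=1/2821109907456, P(S=-14)=5/176319369216, P(S=-12)=125/117546246144, P(S=-10)=4375/176319369216, P(S=-8)=284375/705277476864, P(S=-6)=284375/58773123072, P(S=-4)=15640625/352638738432, P(S=-2)=55859375/176319369216, P(S=0)=279296875/156728328192, P(S=2)=1396484375/176319369216, P(S=4)=9775390625/352638738432, P(S=6)=4443359375/58773123072, P(S=8)=111083984375/705277476864, P(S=10)=42724609375/176319369216, P(S=12)=30517578125/117546246144, P(S=14)=30517578125/176319369216, P(S=16)=152587890625/2821109907456
E[|S_16|] = Σ_m |m|·P(S_16=m) = 313506234241/29386561536

Answer: 313506234241/29386561536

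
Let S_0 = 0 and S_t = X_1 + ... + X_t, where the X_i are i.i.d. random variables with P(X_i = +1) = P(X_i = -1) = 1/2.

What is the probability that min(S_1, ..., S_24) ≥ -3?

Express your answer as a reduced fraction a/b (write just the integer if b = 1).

Answer: 2414425/4194304

Derivation:
Let f(t,s) = #length-t paths at position s with S_1..S_t all ≥ -3.
f(t,s) = f(t-1,s-1) + f(t-1,s+1) for s ≥ -3; f(t,s) = 0 for s < -3.
t=0: f(0,0)=1
t=1: f(1,-1)=1 f(1,1)=1
t=2: f(2,-2)=1 f(2,0)=2 f(2,2)=1
t=3: f(3,-3)=1 f(3,-1)=3 f(3,1)=3 f(3,3)=1
t=4: f(4,-2)=4 f(4,0)=6 f(4,2)=4 f(4,4)=1
t=5: f(5,-3)=4 f(5,-1)=10 f(5,1)=10 f(5,3)=5 f(5,5)=1
t=6: f(6,-2)=14 f(6,0)=20 f(6,2)=15 f(6,4)=6 f(6,6)=1
t=7: f(7,-3)=14 f(7,-1)=34 f(7,1)=35 f(7,3)=21 f(7,5)=7 f(7,7)=1
t=8: f(8,-2)=48 f(8,0)=69 f(8,2)=56 f(8,4)=28 f(8,6)=8 f(8,8)=1
t=9: f(9,-3)=48 f(9,-1)=117 f(9,1)=125 f(9,3)=84 f(9,5)=36 f(9,7)=9 f(9,9)=1
t=10: f(10,-2)=165 f(10,0)=242 f(10,2)=209 f(10,4)=120 f(10,6)=45 f(10,8)=10 f(10,10)=1
t=11: f(11,-3)=165 f(11,-1)=407 f(11,1)=451 f(11,3)=329 f(11,5)=165 f(11,7)=55 f(11,9)=11 f(11,11)=1
t=12: f(12,-2)=572 f(12,0)=858 f(12,2)=780 f(12,4)=494 f(12,6)=220 f(12,8)=66 f(12,10)=12 f(12,12)=1
t=13: f(13,-3)=572 f(13,-1)=1430 f(13,1)=1638 f(13,3)=1274 f(13,5)=714 f(13,7)=286 f(13,9)=78 f(13,11)=13 f(13,13)=1
t=14: f(14,-2)=2002 f(14,0)=3068 f(14,2)=2912 f(14,4)=1988 f(14,6)=1000 f(14,8)=364 f(14,10)=91 f(14,12)=14 f(14,14)=1
t=15: f(15,-3)=2002 f(15,-1)=5070 f(15,1)=5980 f(15,3)=4900 f(15,5)=2988 f(15,7)=1364 f(15,9)=455 f(15,11)=105 f(15,13)=15 f(15,15)=1
t=16: f(16,-2)=7072 f(16,0)=11050 f(16,2)=10880 f(16,4)=7888 f(16,6)=4352 f(16,8)=1819 f(16,10)=560 f(16,12)=120 f(16,14)=16 f(16,16)=1
t=17: f(17,-3)=7072 f(17,-1)=18122 f(17,1)=21930 f(17,3)=18768 f(17,5)=12240 f(17,7)=6171 f(17,9)=2379 f(17,11)=680 f(17,13)=136 f(17,15)=17 f(17,17)=1
t=18: f(18,-2)=25194 f(18,0)=40052 f(18,2)=40698 f(18,4)=31008 f(18,6)=18411 f(18,8)=8550 f(18,10)=3059 f(18,12)=816 f(18,14)=153 f(18,16)=18 f(18,18)=1
t=19: f(19,-3)=25194 f(19,-1)=65246 f(19,1)=80750 f(19,3)=71706 f(19,5)=49419 f(19,7)=26961 f(19,9)=11609 f(19,11)=3875 f(19,13)=969 f(19,15)=171 f(19,17)=19 f(19,19)=1
t=20: f(20,-2)=90440 f(20,0)=145996 f(20,2)=152456 f(20,4)=121125 f(20,6)=76380 f(20,8)=38570 f(20,10)=15484 f(20,12)=4844 f(20,14)=1140 f(20,16)=190 f(20,18)=20 f(20,20)=1
t=21: f(21,-3)=90440 f(21,-1)=236436 f(21,1)=298452 f(21,3)=273581 f(21,5)=197505 f(21,7)=114950 f(21,9)=54054 f(21,11)=20328 f(21,13)=5984 f(21,15)=1330 f(21,17)=210 f(21,19)=21 f(21,21)=1
t=22: f(22,-2)=326876 f(22,0)=534888 f(22,2)=572033 f(22,4)=471086 f(22,6)=312455 f(22,8)=169004 f(22,10)=74382 f(22,12)=26312 f(22,14)=7314 f(22,16)=1540 f(22,18)=231 f(22,20)=22 f(22,22)=1
t=23: f(23,-3)=326876 f(23,-1)=861764 f(23,1)=1106921 f(23,3)=1043119 f(23,5)=783541 f(23,7)=481459 f(23,9)=243386 f(23,11)=100694 f(23,13)=33626 f(23,15)=8854 f(23,17)=1771 f(23,19)=253 f(23,21)=23 f(23,23)=1
t=24: f(24,-2)=1188640 f(24,0)=1968685 f(24,2)=2150040 f(24,4)=1826660 f(24,6)=1265000 f(24,8)=724845 f(24,10)=344080 f(24,12)=134320 f(24,14)=42480 f(24,16)=10625 f(24,18)=2024 f(24,20)=276 f(24,22)=24 f(24,24)=1
Σ_s f(24,s) = 9657700
P = 9657700/16777216 = 2414425/4194304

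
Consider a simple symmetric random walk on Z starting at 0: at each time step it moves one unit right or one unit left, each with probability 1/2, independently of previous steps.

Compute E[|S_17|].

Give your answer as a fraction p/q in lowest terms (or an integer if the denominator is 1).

Answer: 109395/32768

Derivation:
S_17 takes values m ≡ 1 (mod 2) with |m| ≤ 17; P(S_17=m) = C(17,(17+m)/2)/2^17.
Total paths: 2^17 = 131072
Distribution: P(S=-17)=1/131072, P(S=-15)=17/131072, P(S=-13)=136/131072, P(S=-11)=680/131072, P(S=-9)=2380/131072, P(S=-7)=6188/131072, P(S=-5)=12376/131072, P(S=-3)=19448/131072, P(S=-1)=24310/131072, P(S=1)=24310/131072, P(S=3)=19448/131072, P(S=5)=12376/131072, P(S=7)=6188/131072, P(S=9)=2380/131072, P(S=11)=680/131072, P(S=13)=136/131072, P(S=15)=17/131072, P(S=17)=1/131072
E[|S_17|] = Σ_m |m|·P(S_17=m) = 437580/131072 = 109395/32768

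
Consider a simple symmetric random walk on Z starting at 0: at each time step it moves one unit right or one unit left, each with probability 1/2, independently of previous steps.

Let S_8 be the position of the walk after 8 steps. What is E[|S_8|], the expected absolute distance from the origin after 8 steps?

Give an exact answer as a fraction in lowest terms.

Answer: 35/16

Derivation:
S_8 takes values m ≡ 0 (mod 2) with |m| ≤ 8; P(S_8=m) = C(8,(8+m)/2)/2^8.
Total paths: 2^8 = 256
Distribution: P(S=-8)=1/256, P(S=-6)=8/256, P(S=-4)=28/256, P(S=-2)=56/256, P(S=0)=70/256, P(S=2)=56/256, P(S=4)=28/256, P(S=6)=8/256, P(S=8)=1/256
E[|S_8|] = Σ_m |m|·P(S_8=m) = 560/256 = 35/16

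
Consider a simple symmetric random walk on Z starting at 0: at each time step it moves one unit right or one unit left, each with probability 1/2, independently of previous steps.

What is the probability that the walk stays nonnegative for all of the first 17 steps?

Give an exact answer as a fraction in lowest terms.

Answer: 12155/65536

Derivation:
Let f(t,s) = #length-t paths at position s with S_1..S_t all ≥ 0.
f(t,s) = f(t-1,s-1) + f(t-1,s+1) for s ≥ 0; f(t,s) = 0 for s < 0.
t=0: f(0,0)=1
t=1: f(1,1)=1
t=2: f(2,0)=1 f(2,2)=1
t=3: f(3,1)=2 f(3,3)=1
t=4: f(4,0)=2 f(4,2)=3 f(4,4)=1
t=5: f(5,1)=5 f(5,3)=4 f(5,5)=1
t=6: f(6,0)=5 f(6,2)=9 f(6,4)=5 f(6,6)=1
t=7: f(7,1)=14 f(7,3)=14 f(7,5)=6 f(7,7)=1
t=8: f(8,0)=14 f(8,2)=28 f(8,4)=20 f(8,6)=7 f(8,8)=1
t=9: f(9,1)=42 f(9,3)=48 f(9,5)=27 f(9,7)=8 f(9,9)=1
t=10: f(10,0)=42 f(10,2)=90 f(10,4)=75 f(10,6)=35 f(10,8)=9 f(10,10)=1
t=11: f(11,1)=132 f(11,3)=165 f(11,5)=110 f(11,7)=44 f(11,9)=10 f(11,11)=1
t=12: f(12,0)=132 f(12,2)=297 f(12,4)=275 f(12,6)=154 f(12,8)=54 f(12,10)=11 f(12,12)=1
t=13: f(13,1)=429 f(13,3)=572 f(13,5)=429 f(13,7)=208 f(13,9)=65 f(13,11)=12 f(13,13)=1
t=14: f(14,0)=429 f(14,2)=1001 f(14,4)=1001 f(14,6)=637 f(14,8)=273 f(14,10)=77 f(14,12)=13 f(14,14)=1
t=15: f(15,1)=1430 f(15,3)=2002 f(15,5)=1638 f(15,7)=910 f(15,9)=350 f(15,11)=90 f(15,13)=14 f(15,15)=1
t=16: f(16,0)=1430 f(16,2)=3432 f(16,4)=3640 f(16,6)=2548 f(16,8)=1260 f(16,10)=440 f(16,12)=104 f(16,14)=15 f(16,16)=1
t=17: f(17,1)=4862 f(17,3)=7072 f(17,5)=6188 f(17,7)=3808 f(17,9)=1700 f(17,11)=544 f(17,13)=119 f(17,15)=16 f(17,17)=1
Σ_s f(17,s) = 24310
P = 24310/131072 = 12155/65536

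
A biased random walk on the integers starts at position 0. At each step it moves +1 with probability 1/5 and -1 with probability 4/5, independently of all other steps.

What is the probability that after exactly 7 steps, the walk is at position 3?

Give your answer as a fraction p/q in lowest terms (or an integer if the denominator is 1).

Answer: 336/78125

Derivation:
To reach position 3 after 7 steps: need 5 steps of +1 and 2 steps of -1.
Number of such sequences: C(7,5) = 21
Each has probability (1/5)^5 · (4/5)^2 = 16/78125
P = 21 · 16/78125 = 336/78125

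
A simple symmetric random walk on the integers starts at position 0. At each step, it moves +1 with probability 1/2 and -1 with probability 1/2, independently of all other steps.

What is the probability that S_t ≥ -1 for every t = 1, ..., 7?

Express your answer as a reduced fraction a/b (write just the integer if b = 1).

Let f(t,s) = #length-t paths at position s with S_1..S_t all ≥ -1.
f(t,s) = f(t-1,s-1) + f(t-1,s+1) for s ≥ -1; f(t,s) = 0 for s < -1.
t=0: f(0,0)=1
t=1: f(1,-1)=1 f(1,1)=1
t=2: f(2,0)=2 f(2,2)=1
t=3: f(3,-1)=2 f(3,1)=3 f(3,3)=1
t=4: f(4,0)=5 f(4,2)=4 f(4,4)=1
t=5: f(5,-1)=5 f(5,1)=9 f(5,3)=5 f(5,5)=1
t=6: f(6,0)=14 f(6,2)=14 f(6,4)=6 f(6,6)=1
t=7: f(7,-1)=14 f(7,1)=28 f(7,3)=20 f(7,5)=7 f(7,7)=1
Σ_s f(7,s) = 70
P = 70/128 = 35/64

Answer: 35/64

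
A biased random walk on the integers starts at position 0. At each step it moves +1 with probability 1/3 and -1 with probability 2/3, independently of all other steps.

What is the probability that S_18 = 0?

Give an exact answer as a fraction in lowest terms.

Answer: 24893440/387420489

Derivation:
To be at 0 after 18 steps: need exactly 9 steps of +1 and 9 of -1.
Number of such sequences: C(18,9) = 48620
Each has probability (1/3)^9 · (2/3)^9 = 512/387420489
P = 48620 · 512/387420489 = 24893440/387420489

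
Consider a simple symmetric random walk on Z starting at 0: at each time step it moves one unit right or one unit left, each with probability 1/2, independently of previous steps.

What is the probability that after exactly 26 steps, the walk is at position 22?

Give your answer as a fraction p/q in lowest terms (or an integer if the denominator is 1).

Answer: 325/67108864

Derivation:
To reach position 22 after 26 steps: need 24 steps of +1 and 2 of -1.
Favorable paths: C(26,24) = 325
Total paths: 2^26 = 67108864
P = 325/67108864 = 325/67108864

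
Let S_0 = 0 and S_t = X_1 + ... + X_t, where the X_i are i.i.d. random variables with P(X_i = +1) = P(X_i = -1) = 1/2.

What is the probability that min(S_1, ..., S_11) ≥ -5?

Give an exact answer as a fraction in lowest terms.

Let f(t,s) = #length-t paths at position s with S_1..S_t all ≥ -5.
f(t,s) = f(t-1,s-1) + f(t-1,s+1) for s ≥ -5; f(t,s) = 0 for s < -5.
t=0: f(0,0)=1
t=1: f(1,-1)=1 f(1,1)=1
t=2: f(2,-2)=1 f(2,0)=2 f(2,2)=1
t=3: f(3,-3)=1 f(3,-1)=3 f(3,1)=3 f(3,3)=1
t=4: f(4,-4)=1 f(4,-2)=4 f(4,0)=6 f(4,2)=4 f(4,4)=1
t=5: f(5,-5)=1 f(5,-3)=5 f(5,-1)=10 f(5,1)=10 f(5,3)=5 f(5,5)=1
t=6: f(6,-4)=6 f(6,-2)=15 f(6,0)=20 f(6,2)=15 f(6,4)=6 f(6,6)=1
t=7: f(7,-5)=6 f(7,-3)=21 f(7,-1)=35 f(7,1)=35 f(7,3)=21 f(7,5)=7 f(7,7)=1
t=8: f(8,-4)=27 f(8,-2)=56 f(8,0)=70 f(8,2)=56 f(8,4)=28 f(8,6)=8 f(8,8)=1
t=9: f(9,-5)=27 f(9,-3)=83 f(9,-1)=126 f(9,1)=126 f(9,3)=84 f(9,5)=36 f(9,7)=9 f(9,9)=1
t=10: f(10,-4)=110 f(10,-2)=209 f(10,0)=252 f(10,2)=210 f(10,4)=120 f(10,6)=45 f(10,8)=10 f(10,10)=1
t=11: f(11,-5)=110 f(11,-3)=319 f(11,-1)=461 f(11,1)=462 f(11,3)=330 f(11,5)=165 f(11,7)=55 f(11,9)=11 f(11,11)=1
Σ_s f(11,s) = 1914
P = 1914/2048 = 957/1024

Answer: 957/1024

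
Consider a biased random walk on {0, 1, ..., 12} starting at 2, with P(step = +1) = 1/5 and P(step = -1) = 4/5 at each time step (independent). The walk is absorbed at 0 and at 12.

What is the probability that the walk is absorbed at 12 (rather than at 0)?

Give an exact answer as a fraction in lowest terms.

Biased walk: p = 1/5, q = 4/5, r = q/p = 4
Gambler's ruin: P(hit 12 before 0 | start at 2) = (1 - r^a)/(1 - r^N)
r^2 = 16; r^12 = 16777216
P = (1 - 16) / (1 - 16777216) = -15 / -16777215 = 1/1118481

Answer: 1/1118481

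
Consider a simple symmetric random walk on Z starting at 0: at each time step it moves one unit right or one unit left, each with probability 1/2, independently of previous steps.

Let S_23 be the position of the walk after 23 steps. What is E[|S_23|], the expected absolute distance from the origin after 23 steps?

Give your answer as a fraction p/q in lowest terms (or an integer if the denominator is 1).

Answer: 2028117/524288

Derivation:
S_23 takes values m ≡ 1 (mod 2) with |m| ≤ 23; P(S_23=m) = C(23,(23+m)/2)/2^23.
Total paths: 2^23 = 8388608
Distribution: P(S=-23)=1/8388608, P(S=-21)=23/8388608, P(S=-19)=253/8388608, P(S=-17)=1771/8388608, P(S=-15)=8855/8388608, P(S=-13)=33649/8388608, P(S=-11)=100947/8388608, P(S=-9)=245157/8388608, P(S=-7)=490314/8388608, P(S=-5)=817190/8388608, P(S=-3)=1144066/8388608, P(S=-1)=1352078/8388608, P(S=1)=1352078/8388608, P(S=3)=1144066/8388608, P(S=5)=817190/8388608, P(S=7)=490314/8388608, P(S=9)=245157/8388608, P(S=11)=100947/8388608, P(S=13)=33649/8388608, P(S=15)=8855/8388608, P(S=17)=1771/8388608, P(S=19)=253/8388608, P(S=21)=23/8388608, P(S=23)=1/8388608
E[|S_23|] = Σ_m |m|·P(S_23=m) = 32449872/8388608 = 2028117/524288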